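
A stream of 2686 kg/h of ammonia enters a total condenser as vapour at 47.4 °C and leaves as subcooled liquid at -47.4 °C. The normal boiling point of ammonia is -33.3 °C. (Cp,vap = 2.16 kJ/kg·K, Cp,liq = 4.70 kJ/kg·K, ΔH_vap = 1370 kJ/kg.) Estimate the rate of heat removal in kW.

vapour 47.4→-33.3 °C: -174.31 kJ/kg
condensation at -33.3 °C: -1370 kJ/kg
liquid -33.3→-47.4 °C: -66.27 kJ/kg
Δh = -174.31 + -1370 + -66.27 = -1610.6 kJ/kg
Q = ṁ·Δh = 2686 kg/h × -1610.6 kJ/kg = -4.326e+06 kJ/h
|Q| = 1201.7 kW

Q_c = 1200 kW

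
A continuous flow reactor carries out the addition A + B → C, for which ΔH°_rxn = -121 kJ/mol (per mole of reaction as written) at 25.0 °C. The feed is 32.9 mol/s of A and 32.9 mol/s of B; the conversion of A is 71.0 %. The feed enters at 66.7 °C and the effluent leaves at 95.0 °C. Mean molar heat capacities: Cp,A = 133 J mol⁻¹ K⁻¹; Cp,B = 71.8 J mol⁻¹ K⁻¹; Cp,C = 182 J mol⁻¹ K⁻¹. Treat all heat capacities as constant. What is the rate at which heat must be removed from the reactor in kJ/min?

Extent of reaction ξ = 0.710 × 32.9 = 23.359 mol/s
Reaction term: ξ·ΔH°_rxn = 23.359 × -121 = -2826.4 kJ/s
Sensible, feed 66.7→25 °C: -280.97 kJ/s
Outlet flows (mol/s): A 9.541, B 9.541, C 23.359
Sensible, products 25→95.0 °C: 434.37 kJ/s
Q = ΔH = -2673 kJ/s = -2673 kW
Heat removed = 160380 kJ/min

Q_out = 160000 kJ/min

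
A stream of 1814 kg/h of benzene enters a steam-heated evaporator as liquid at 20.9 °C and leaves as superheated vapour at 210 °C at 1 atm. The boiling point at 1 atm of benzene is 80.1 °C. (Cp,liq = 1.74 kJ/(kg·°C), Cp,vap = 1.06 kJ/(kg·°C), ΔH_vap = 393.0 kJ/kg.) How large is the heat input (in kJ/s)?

liquid 20.9→80.1 °C: 103.01 kJ/kg
vaporisation at 80.1 °C: 393 kJ/kg
vapour 80.1→210 °C: 137.69 kJ/kg
Δh = 103.01 + 393 + 137.69 = 633.7 kJ/kg
Q = ṁ·Δh = 1814 kg/h × 633.7 kJ/kg = 1.1495e+06 kJ/h
|Q| = 319.32 kW

Q = 319 kJ/s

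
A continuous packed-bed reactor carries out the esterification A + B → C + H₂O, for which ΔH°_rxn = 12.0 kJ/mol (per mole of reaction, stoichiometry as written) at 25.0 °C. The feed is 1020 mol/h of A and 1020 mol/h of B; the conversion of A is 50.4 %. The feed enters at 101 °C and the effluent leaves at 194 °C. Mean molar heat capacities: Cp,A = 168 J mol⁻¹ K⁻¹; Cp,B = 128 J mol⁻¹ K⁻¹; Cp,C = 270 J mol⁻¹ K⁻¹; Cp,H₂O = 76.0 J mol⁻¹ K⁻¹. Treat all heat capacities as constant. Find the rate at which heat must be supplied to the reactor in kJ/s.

Q_in = 10.7 kJ/s

Extent of reaction ξ = 0.504 × 1020 = 514.08 mol/h
Reaction term: ξ·ΔH°_rxn = 514.08 × 12.0 = 6169 kJ/h
Sensible, feed 101→25 °C: -22946 kJ/h
Outlet flows (mol/h): A 505.92, B 505.92, C 514.08, H₂O 514.08
Sensible, products 25→194 °C: 55368 kJ/h
Q = ΔH = 38591 kJ/h = 10.72 kW
Heat supplied = 10.72 kJ/s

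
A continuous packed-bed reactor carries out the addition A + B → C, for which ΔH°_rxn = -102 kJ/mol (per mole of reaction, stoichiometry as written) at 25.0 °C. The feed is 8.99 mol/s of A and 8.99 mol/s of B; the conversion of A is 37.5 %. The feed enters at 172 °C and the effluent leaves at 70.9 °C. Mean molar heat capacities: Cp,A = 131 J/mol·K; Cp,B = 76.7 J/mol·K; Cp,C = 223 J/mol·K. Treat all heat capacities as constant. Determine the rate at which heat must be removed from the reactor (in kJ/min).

Q_out = 31800 kJ/min

Extent of reaction ξ = 0.375 × 8.99 = 3.3712 mol/s
Reaction term: ξ·ΔH°_rxn = 3.3712 × -102 = -343.87 kJ/s
Sensible, feed 172→25 °C: -274.48 kJ/s
Outlet flows (mol/s): A 5.6188, B 5.6188, C 3.3712
Sensible, products 25→70.9 °C: 88.073 kJ/s
Q = ΔH = -530.28 kJ/s = -530.28 kW
Heat removed = 31817 kJ/min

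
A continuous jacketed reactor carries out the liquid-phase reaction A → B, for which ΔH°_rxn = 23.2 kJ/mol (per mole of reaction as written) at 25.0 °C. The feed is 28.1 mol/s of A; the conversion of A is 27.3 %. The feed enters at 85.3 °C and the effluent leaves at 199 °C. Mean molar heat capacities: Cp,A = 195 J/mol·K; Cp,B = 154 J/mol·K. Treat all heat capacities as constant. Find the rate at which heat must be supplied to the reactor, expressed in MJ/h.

Q_in = 2690 MJ/h

Extent of reaction ξ = 0.273 × 28.1 = 7.6713 mol/s
Reaction term: ξ·ΔH°_rxn = 7.6713 × 23.2 = 177.97 kJ/s
Sensible, feed 85.3→25 °C: -330.41 kJ/s
Outlet flows (mol/s): A 20.429, B 7.6713
Sensible, products 25→199 °C: 898.71 kJ/s
Q = ΔH = 746.27 kJ/s = 746.27 kW
Heat supplied = 2686.6 MJ/h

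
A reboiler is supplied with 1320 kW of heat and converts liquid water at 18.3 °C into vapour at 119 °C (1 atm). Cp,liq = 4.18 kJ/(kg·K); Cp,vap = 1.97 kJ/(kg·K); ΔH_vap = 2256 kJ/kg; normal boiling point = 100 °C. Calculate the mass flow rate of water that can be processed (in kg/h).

Δh = 4.18×(100−18.3) + 2256 + 1.97×(119−100) = 2634.9 kJ/kg
Q = 1320 kW = 1320 kJ/s = 4.752e+06 kJ/h
ṁ = Q/Δh = 4.752e+06 / 2634.9 = 1803.5 kg/h

ṁ = 1800 kg/h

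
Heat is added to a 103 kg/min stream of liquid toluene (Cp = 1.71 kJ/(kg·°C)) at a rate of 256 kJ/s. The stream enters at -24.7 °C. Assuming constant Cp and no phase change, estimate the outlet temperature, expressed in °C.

T_out = 62.5 °C

Q = 256 kJ/s = 15360 kJ/min
ΔT = Q/(ṁ·Cp) = 15360/(103×1.71) = 87.208 K
T_out = -24.7 + 87.208 = 62.508 °C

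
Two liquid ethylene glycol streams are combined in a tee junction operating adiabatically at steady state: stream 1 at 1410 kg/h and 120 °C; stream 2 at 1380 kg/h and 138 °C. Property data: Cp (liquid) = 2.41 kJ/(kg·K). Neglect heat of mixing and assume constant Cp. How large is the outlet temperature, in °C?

T_out = 129 °C

No heat crosses the boundary, so H_out = H_in.
T_out = Σ ṁᵢCp,ᵢTᵢ / Σ ṁᵢCp,ᵢ
      = 866730 / 6723.9 = 128.9 °C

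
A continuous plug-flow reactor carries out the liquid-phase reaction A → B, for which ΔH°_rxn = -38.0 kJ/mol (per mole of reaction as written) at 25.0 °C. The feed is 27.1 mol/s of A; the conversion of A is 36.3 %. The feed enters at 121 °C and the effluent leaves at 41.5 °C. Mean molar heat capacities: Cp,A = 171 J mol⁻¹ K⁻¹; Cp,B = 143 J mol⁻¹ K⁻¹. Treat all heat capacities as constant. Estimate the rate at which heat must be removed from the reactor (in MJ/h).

Extent of reaction ξ = 0.363 × 27.1 = 9.8373 mol/s
Reaction term: ξ·ΔH°_rxn = 9.8373 × -38.0 = -373.82 kJ/s
Sensible, feed 121→25 °C: -444.87 kJ/s
Outlet flows (mol/s): A 17.263, B 9.8373
Sensible, products 25→41.5 °C: 71.918 kJ/s
Q = ΔH = -746.77 kJ/s = -746.77 kW
Heat removed = 2688.4 MJ/h

Q_out = 2690 MJ/h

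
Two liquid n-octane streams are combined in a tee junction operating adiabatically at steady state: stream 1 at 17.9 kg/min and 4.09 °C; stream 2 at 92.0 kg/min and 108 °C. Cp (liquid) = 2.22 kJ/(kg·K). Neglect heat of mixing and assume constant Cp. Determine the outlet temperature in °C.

T_out = 91.1 °C

No heat crosses the boundary, so H_out = H_in.
Σ ṁᵢCp,ᵢTᵢ = 17.9×2.22×4.09 + 92.0×2.22×108 = 22220
Σ ṁᵢCp,ᵢ = 17.9×2.22 + 92.0×2.22 = 243.98
T_out = 22220 / 243.98 = 91.076 °C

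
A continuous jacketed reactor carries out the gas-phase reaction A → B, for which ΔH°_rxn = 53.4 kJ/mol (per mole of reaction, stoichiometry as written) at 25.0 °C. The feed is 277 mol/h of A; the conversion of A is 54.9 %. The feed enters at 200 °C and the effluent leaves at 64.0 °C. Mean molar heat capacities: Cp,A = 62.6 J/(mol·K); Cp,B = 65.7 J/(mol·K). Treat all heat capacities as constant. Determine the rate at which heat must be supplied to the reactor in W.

Q_in = 1610 W

Extent of reaction ξ = 0.549 × 277 = 152.07 mol/h
Reaction term: ξ·ΔH°_rxn = 152.07 × 53.4 = 8120.7 kJ/h
Sensible, feed 200→25 °C: -3034.5 kJ/h
Outlet flows (mol/h): A 124.93, B 152.07
Sensible, products 25→64.0 °C: 694.65 kJ/h
Q = ΔH = 5780.8 kJ/h = 1.6058 kW
Heat supplied = 1605.8 W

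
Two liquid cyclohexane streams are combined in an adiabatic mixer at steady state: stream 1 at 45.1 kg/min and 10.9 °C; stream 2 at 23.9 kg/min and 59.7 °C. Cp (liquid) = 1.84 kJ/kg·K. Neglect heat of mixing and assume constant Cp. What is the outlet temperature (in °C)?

T_out = 27.8 °C

Adiabatic, steady state ⇒ Σ ṁᵢCp,ᵢ(T_out − Tᵢ) = 0
T_out = Σ ṁᵢCp,ᵢTᵢ / Σ ṁᵢCp,ᵢ
      = 3529.9 / 126.96 = 27.803 °C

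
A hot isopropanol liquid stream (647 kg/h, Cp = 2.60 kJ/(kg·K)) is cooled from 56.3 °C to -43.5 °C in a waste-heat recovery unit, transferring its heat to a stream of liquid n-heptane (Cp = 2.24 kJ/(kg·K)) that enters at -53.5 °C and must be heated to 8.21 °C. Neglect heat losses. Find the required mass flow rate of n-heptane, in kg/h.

Heat released by hot stream: Q = 647 × 2.60 × (56.3 − -43.5) = 167880 kJ/h
Energy balance on cold side (adiabatic exchanger): Q = ṁ_c·Cp_c·(T_c,out − T_c,in)
ṁ_c = 167880 / [2.24 × (8.21 − -53.5)] = 1214.5 kg/h

ṁ_c = 1210 kg/h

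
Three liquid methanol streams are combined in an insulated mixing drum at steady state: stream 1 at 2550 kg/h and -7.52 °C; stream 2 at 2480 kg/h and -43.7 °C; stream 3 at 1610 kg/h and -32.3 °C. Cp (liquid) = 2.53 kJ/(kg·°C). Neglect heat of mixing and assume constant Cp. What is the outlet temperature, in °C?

T_out = -27.0 °C

Energy balance with Q = 0: Σ ṁᵢCp,ᵢ(T_out − Tᵢ) = 0
Σ ṁᵢCp,ᵢTᵢ = 2550×2.53×-7.52 + 2480×2.53×-43.7 + 1610×2.53×-32.3 = -454270
Σ ṁᵢCp,ᵢ = 2550×2.53 + 2480×2.53 + 1610×2.53 = 16799
T_out = -454270 / 16799 = -27.041 °C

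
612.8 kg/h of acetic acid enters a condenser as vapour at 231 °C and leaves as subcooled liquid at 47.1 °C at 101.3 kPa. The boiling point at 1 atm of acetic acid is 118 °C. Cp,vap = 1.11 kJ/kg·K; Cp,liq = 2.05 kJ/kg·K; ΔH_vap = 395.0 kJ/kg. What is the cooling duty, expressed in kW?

Q_c = 113 kW

vapour 231→118 °C: -125.43 kJ/kg
condensation at 118 °C: -395 kJ/kg
liquid 118→47.1 °C: -145.34 kJ/kg
Δh = -125.43 + -395 + -145.34 = -665.77 kJ/kg
Q = ṁ·Δh = 612.8 kg/h × -665.77 kJ/kg = -407990 kJ/h
|Q| = 113.33 kW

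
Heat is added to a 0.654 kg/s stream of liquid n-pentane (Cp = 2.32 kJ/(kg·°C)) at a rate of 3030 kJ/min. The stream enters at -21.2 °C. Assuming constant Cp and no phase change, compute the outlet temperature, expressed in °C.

Q = 3030 kJ/min = 50.5 kJ/s
ΔT = Q/(ṁ·Cp) = 50.5/(0.654×2.32) = 33.283 K
T_out = -21.2 + 33.283 = 12.083 °C

T_out = 12.1 °C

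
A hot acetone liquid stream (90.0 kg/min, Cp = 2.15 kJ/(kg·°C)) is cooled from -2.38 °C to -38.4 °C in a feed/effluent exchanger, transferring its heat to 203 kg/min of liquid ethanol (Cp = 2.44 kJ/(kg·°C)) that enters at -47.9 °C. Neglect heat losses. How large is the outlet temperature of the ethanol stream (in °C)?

Heat released by hot stream: Q = 90.0 × 2.15 × (-2.38 − -38.4) = 6969.9 kJ/min
Energy balance on cold side (adiabatic exchanger): Q = ṁ_c·Cp_c·(T_c,out − T_c,in)
T_c,out = -47.9 + 6969.9/(203 × 2.44) = -33.829 °C

T_c,out = -33.8 °C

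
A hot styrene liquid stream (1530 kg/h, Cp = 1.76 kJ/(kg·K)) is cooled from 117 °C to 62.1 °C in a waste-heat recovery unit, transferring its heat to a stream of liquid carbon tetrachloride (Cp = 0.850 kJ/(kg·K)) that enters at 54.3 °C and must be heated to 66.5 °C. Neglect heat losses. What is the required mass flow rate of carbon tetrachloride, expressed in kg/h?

Heat released by hot stream: Q = 1530 × 1.76 × (117 − 62.1) = 147830 kJ/h
Energy balance on cold side (adiabatic exchanger): Q = ṁ_c·Cp_c·(T_c,out − T_c,in)
ṁ_c = 147830 / [0.850 × (66.5 − 54.3)] = 14256 kg/h

ṁ_c = 14300 kg/h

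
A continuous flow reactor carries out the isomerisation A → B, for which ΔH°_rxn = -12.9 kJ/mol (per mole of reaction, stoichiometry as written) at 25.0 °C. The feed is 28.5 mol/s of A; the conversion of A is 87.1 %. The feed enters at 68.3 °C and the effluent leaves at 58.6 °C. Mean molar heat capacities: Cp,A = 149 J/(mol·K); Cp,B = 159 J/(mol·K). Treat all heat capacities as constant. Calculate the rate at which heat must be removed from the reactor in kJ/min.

Extent of reaction ξ = 0.871 × 28.5 = 24.823 mol/s
Reaction term: ξ·ΔH°_rxn = 24.823 × -12.9 = -320.22 kJ/s
Sensible, feed 68.3→25 °C: -183.87 kJ/s
Outlet flows (mol/s): A 3.6765, B 24.823
Sensible, products 25→58.6 °C: 151.02 kJ/s
Q = ΔH = -353.07 kJ/s = -353.07 kW
Heat removed = 21184 kJ/min

Q_out = 21200 kJ/min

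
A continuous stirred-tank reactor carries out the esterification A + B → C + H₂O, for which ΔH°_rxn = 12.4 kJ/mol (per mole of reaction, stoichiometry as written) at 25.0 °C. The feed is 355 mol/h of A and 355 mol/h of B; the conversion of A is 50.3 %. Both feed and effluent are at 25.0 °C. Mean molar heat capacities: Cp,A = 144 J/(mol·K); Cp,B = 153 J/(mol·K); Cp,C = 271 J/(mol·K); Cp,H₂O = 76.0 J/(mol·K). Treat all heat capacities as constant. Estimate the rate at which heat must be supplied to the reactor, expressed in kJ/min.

Q_in = 36.9 kJ/min

Extent of reaction ξ = 0.503 × 355 = 178.56 mol/h
Reaction term: ξ·ΔH°_rxn = 178.56 × 12.4 = 2214.2 kJ/h
Q = ΔH = 2214.2 kJ/h = 0.61506 kW
Heat supplied = 36.903 kJ/min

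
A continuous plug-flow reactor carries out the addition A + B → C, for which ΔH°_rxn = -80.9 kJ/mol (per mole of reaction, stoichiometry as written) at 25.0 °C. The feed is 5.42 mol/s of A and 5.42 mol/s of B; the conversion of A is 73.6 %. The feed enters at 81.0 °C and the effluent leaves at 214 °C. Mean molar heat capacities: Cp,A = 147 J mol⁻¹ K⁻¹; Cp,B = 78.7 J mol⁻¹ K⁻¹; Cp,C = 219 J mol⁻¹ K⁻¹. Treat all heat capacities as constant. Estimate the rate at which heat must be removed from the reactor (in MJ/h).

Extent of reaction ξ = 0.736 × 5.42 = 3.9891 mol/s
Reaction term: ξ·ΔH°_rxn = 3.9891 × -80.9 = -322.72 kJ/s
Sensible, feed 81.0→25 °C: -68.504 kJ/s
Outlet flows (mol/s): A 1.4309, B 1.4309, C 3.9891
Sensible, products 25→214 °C: 226.15 kJ/s
Q = ΔH = -165.07 kJ/s = -165.07 kW
Heat removed = 594.26 MJ/h

Q_out = 594 MJ/h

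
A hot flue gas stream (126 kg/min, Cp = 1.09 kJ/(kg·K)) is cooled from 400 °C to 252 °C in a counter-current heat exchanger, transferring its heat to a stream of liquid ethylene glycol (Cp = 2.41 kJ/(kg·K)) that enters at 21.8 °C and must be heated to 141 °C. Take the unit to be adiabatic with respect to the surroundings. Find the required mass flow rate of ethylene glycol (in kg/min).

Heat released by hot stream: Q = 126 × 1.09 × (400 − 252) = 20326 kJ/min
Energy balance on cold side (adiabatic exchanger): Q = ṁ_c·Cp_c·(T_c,out − T_c,in)
ṁ_c = 20326 / [2.41 × (141 − 21.8)] = 70.756 kg/min

ṁ_c = 70.8 kg/min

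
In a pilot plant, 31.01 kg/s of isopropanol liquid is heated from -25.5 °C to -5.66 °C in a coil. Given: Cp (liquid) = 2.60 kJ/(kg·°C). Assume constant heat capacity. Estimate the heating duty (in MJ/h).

Q = ṁ·Cp·ΔT = 31.01 × 2.60 × (-5.66 − -25.5) = 1599.6 kJ/s
Heating duty = 5758.6 MJ/h

Q = 5760 MJ/h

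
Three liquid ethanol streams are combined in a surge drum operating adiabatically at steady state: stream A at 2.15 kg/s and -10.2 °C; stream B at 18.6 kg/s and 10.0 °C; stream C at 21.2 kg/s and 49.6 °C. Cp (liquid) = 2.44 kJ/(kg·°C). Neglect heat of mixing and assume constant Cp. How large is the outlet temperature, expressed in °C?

T_out = 29.0 °C

Energy balance with Q = 0: Σ ṁᵢCp,ᵢ(T_out − Tᵢ) = 0
T_out = Σ ṁᵢCp,ᵢTᵢ / Σ ṁᵢCp,ᵢ
      = 2966 / 102.36 = 28.977 °C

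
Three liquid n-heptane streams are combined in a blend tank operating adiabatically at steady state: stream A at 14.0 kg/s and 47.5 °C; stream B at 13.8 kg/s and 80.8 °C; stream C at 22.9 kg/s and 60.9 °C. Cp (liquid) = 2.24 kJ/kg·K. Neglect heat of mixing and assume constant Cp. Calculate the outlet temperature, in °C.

T_out = 62.6 °C

Energy balance with Q = 0: Σ ṁᵢCp,ᵢ(T_out − Tᵢ) = 0
T_out = Σ ṁᵢCp,ᵢTᵢ / Σ ṁᵢCp,ᵢ
      = 7111.2 / 113.57 = 62.616 °C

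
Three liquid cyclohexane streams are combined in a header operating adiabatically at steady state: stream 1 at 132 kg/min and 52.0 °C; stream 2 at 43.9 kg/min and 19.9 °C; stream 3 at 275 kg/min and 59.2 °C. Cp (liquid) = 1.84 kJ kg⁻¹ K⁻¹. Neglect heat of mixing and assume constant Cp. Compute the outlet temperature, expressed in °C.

T_out = 53.3 °C

No heat crosses the boundary, so H_out = H_in.
Σ ṁᵢCp,ᵢTᵢ = 132×1.84×52.0 + 43.9×1.84×19.9 + 275×1.84×59.2 = 44192
Σ ṁᵢCp,ᵢ = 132×1.84 + 43.9×1.84 + 275×1.84 = 829.66
T_out = 44192 / 829.66 = 53.266 °C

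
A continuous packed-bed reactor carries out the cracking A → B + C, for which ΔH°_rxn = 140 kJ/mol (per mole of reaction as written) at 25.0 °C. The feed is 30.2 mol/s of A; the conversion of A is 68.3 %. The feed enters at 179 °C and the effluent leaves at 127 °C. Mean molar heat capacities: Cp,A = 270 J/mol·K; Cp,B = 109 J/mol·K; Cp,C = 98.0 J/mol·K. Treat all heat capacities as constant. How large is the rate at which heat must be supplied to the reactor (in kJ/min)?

Extent of reaction ξ = 0.683 × 30.2 = 20.627 mol/s
Reaction term: ξ·ΔH°_rxn = 20.627 × 140 = 2887.7 kJ/s
Sensible, feed 179→25 °C: -1255.7 kJ/s
Outlet flows (mol/s): A 9.5734, B 20.627, C 20.627
Sensible, products 25→127 °C: 699.16 kJ/s
Q = ΔH = 2331.2 kJ/s = 2331.2 kW
Heat supplied = 139870 kJ/min

Q_in = 140000 kJ/min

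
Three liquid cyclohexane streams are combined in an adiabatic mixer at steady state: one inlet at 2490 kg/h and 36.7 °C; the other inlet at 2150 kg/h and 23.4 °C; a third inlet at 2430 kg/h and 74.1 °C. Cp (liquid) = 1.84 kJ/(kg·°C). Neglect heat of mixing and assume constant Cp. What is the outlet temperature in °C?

T_out = 45.5 °C

Energy balance with Q = 0: Σ ṁᵢCp,ᵢ(T_out − Tᵢ) = 0
T_out = Σ ṁᵢCp,ᵢTᵢ / Σ ṁᵢCp,ᵢ
      = 592030 / 13009 = 45.51 °C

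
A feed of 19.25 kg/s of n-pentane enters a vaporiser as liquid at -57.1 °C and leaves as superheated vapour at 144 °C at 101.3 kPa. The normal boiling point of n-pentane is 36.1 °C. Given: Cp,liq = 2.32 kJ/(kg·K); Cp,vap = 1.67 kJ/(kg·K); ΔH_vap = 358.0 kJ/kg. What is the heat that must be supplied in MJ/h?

liquid -57.1→36.1 °C: 216.22 kJ/kg
vaporisation at 36.1 °C: 358 kJ/kg
vapour 36.1→144 °C: 180.19 kJ/kg
Δh = 216.22 + 358 + 180.19 = 754.42 kJ/kg
Q = ṁ·Δh = 19.25 kg/s × 754.42 kJ/kg = 14523 kJ/s
|Q| = 14523 kW = 52281 MJ/h

Q = 52300 MJ/h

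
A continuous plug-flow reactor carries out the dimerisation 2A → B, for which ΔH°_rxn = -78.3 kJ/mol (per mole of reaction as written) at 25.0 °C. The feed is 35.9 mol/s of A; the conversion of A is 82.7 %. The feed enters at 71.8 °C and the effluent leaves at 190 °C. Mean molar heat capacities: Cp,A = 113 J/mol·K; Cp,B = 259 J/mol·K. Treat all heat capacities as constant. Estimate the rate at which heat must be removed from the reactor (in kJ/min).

Q_out = 36100 kJ/min

Extent of reaction ξ = 0.827 × 35.9 / 2 = 14.845 mol/s
Reaction term: ξ·ΔH°_rxn = 14.845 × -78.3 = -1162.3 kJ/s
Sensible, feed 71.8→25 °C: -189.85 kJ/s
Outlet flows (mol/s): A 6.2107, B 14.845
Sensible, products 25→190 °C: 750.18 kJ/s
Q = ΔH = -602.01 kJ/s = -602.01 kW
Heat removed = 36120 kJ/min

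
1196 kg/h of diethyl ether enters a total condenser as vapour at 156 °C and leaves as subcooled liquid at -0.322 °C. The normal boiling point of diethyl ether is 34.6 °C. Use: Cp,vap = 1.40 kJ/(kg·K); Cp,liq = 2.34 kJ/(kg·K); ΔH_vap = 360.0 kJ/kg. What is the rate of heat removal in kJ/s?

Q_c = 203 kJ/s

vapour 156→34.6 °C: -169.96 kJ/kg
condensation at 34.6 °C: -360 kJ/kg
liquid 34.6→-0.322 °C: -81.717 kJ/kg
Δh = -169.96 + -360 + -81.717 = -611.68 kJ/kg
Q = ṁ·Δh = 1196 kg/h × -611.68 kJ/kg = -731570 kJ/h
|Q| = 203.21 kW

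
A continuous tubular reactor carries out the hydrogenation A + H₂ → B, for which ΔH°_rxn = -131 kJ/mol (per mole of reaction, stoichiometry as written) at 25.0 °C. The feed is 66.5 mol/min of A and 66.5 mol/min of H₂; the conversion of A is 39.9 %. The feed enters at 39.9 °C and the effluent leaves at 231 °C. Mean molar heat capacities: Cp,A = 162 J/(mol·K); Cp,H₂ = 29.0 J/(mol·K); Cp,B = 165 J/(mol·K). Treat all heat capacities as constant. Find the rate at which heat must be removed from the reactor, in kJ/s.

Extent of reaction ξ = 0.399 × 66.5 = 26.534 mol/min
Reaction term: ξ·ΔH°_rxn = 26.534 × -131 = -3475.9 kJ/min
Sensible, feed 39.9→25 °C: -189.25 kJ/min
Outlet flows (mol/min): A 39.966, H₂ 39.966, B 26.534
Sensible, products 25→231 °C: 2474.4 kJ/min
Q = ΔH = -1190.7 kJ/min = -19.846 kW
Heat removed = 19.846 kJ/s

Q_out = 19.8 kJ/s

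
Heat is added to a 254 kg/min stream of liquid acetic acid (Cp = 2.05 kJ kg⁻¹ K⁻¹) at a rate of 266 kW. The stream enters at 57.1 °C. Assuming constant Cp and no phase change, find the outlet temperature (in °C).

Q = 266 kW = 15960 kJ/min
ΔT = Q/(ṁ·Cp) = 15960/(254×2.05) = 30.651 K
T_out = 57.1 + 30.651 = 87.751 °C

T_out = 87.8 °C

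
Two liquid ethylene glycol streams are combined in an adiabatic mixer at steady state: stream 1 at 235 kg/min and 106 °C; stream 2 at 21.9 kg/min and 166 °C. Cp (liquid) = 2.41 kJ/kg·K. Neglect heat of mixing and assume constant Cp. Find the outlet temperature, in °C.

Energy balance with Q = 0: Σ ṁᵢCp,ᵢ(T_out − Tᵢ) = 0
T_out = Σ ṁᵢCp,ᵢTᵢ / Σ ṁᵢCp,ᵢ
      = 68794 / 619.13 = 111.11 °C

T_out = 111 °C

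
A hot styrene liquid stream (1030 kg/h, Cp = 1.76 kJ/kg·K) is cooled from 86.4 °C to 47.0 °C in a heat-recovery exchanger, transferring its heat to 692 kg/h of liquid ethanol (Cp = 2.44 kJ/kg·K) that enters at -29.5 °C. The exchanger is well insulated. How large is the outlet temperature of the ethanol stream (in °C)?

T_c,out = 12.8 °C

Heat released by hot stream: Q = 1030 × 1.76 × (86.4 − 47.0) = 71424 kJ/h
Energy balance on cold side (adiabatic exchanger): Q = ṁ_c·Cp_c·(T_c,out − T_c,in)
T_c,out = -29.5 + 71424/(692 × 2.44) = 12.801 °C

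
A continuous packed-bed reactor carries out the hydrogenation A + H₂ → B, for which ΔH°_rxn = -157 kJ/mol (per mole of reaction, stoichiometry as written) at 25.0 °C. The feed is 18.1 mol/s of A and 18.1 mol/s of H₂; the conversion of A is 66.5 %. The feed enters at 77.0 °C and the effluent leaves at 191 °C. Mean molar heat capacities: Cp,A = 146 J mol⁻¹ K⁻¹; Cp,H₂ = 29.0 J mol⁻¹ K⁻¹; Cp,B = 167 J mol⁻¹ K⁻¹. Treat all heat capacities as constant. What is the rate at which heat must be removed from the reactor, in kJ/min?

Q_out = 92700 kJ/min

Extent of reaction ξ = 0.665 × 18.1 = 12.037 mol/s
Reaction term: ξ·ΔH°_rxn = 12.037 × -157 = -1889.7 kJ/s
Sensible, feed 77.0→25 °C: -164.71 kJ/s
Outlet flows (mol/s): A 6.0635, H₂ 6.0635, B 12.037
Sensible, products 25→191 °C: 509.82 kJ/s
Q = ΔH = -1544.6 kJ/s = -1544.6 kW
Heat removed = 92677 kJ/min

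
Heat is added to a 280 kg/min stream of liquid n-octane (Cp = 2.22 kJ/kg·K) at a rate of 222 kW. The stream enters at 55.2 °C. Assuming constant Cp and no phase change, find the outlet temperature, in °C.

Q = 222 kW = 13320 kJ/min
ΔT = Q/(ṁ·Cp) = 13320/(280×2.22) = 21.429 K
T_out = 55.2 + 21.429 = 76.629 °C

T_out = 76.6 °C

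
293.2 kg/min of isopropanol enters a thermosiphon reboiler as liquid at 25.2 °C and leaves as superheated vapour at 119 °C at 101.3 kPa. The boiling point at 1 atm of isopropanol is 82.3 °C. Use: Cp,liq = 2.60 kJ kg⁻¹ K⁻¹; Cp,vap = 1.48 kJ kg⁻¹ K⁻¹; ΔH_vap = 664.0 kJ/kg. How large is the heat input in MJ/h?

liquid 25.2→82.3 °C: 148.46 kJ/kg
vaporisation at 82.3 °C: 664 kJ/kg
vapour 82.3→119 °C: 54.316 kJ/kg
Δh = 148.46 + 664 + 54.316 = 866.78 kJ/kg
Q = ṁ·Δh = 293.2 kg/min × 866.78 kJ/kg = 254140 kJ/min
|Q| = 4235.6 kW = 15248 MJ/h

Q = 15200 MJ/h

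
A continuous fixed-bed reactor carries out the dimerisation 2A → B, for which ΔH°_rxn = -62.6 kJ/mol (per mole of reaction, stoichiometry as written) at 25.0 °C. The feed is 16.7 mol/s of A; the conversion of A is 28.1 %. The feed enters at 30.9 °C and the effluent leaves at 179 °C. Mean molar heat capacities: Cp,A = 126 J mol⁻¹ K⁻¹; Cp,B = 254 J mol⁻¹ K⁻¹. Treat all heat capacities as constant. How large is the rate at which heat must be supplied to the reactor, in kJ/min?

Extent of reaction ξ = 0.281 × 16.7 / 2 = 2.3464 mol/s
Reaction term: ξ·ΔH°_rxn = 2.3464 × -62.6 = -146.88 kJ/s
Sensible, feed 30.9→25 °C: -12.415 kJ/s
Outlet flows (mol/s): A 12.007, B 2.3464
Sensible, products 25→179 °C: 324.77 kJ/s
Q = ΔH = 165.47 kJ/s = 165.47 kW
Heat supplied = 9928.4 kJ/min

Q_in = 9930 kJ/min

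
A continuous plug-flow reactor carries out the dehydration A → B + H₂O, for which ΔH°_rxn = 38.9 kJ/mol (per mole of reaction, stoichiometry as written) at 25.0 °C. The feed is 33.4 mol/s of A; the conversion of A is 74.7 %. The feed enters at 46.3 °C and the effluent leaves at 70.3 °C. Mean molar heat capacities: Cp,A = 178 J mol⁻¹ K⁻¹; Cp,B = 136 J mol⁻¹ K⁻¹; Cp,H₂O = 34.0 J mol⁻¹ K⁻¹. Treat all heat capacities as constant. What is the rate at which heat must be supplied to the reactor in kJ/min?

Extent of reaction ξ = 0.747 × 33.4 = 24.95 mol/s
Reaction term: ξ·ΔH°_rxn = 24.95 × 38.9 = 970.55 kJ/s
Sensible, feed 46.3→25 °C: -126.63 kJ/s
Outlet flows (mol/s): A 8.4502, B 24.95, H₂O 24.95
Sensible, products 25→70.3 °C: 260.28 kJ/s
Q = ΔH = 1104.2 kJ/s = 1104.2 kW
Heat supplied = 66251 kJ/min

Q_in = 66300 kJ/min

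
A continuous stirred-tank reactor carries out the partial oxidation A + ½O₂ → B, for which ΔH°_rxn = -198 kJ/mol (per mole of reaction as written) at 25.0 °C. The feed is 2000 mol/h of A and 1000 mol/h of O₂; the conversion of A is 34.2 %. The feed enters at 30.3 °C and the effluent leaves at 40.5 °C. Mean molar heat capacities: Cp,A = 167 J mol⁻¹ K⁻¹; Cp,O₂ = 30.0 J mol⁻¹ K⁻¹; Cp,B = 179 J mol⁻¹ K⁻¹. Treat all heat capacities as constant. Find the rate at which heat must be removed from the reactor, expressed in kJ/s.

Extent of reaction ξ = 0.342 × 2000 = 684 mol/h
Reaction term: ξ·ΔH°_rxn = 684 × -198 = -135430 kJ/h
Sensible, feed 30.3→25 °C: -1929.2 kJ/h
Outlet flows (mol/h): A 1316, O₂ 658, B 684
Sensible, products 25→40.5 °C: 5610.2 kJ/h
Q = ΔH = -131750 kJ/h = -36.598 kW
Heat removed = 36.598 kJ/s

Q_out = 36.6 kJ/s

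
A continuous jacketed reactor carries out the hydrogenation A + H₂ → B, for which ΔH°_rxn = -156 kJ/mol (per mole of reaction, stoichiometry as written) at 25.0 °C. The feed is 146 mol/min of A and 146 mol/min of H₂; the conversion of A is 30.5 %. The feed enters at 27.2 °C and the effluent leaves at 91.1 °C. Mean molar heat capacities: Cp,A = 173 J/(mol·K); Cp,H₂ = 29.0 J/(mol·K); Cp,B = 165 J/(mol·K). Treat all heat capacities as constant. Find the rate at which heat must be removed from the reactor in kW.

Extent of reaction ξ = 0.305 × 146 = 44.53 mol/min
Reaction term: ξ·ΔH°_rxn = 44.53 × -156 = -6946.7 kJ/min
Sensible, feed 27.2→25 °C: -64.882 kJ/min
Outlet flows (mol/min): A 101.47, H₂ 101.47, B 44.53
Sensible, products 25→91.1 °C: 1840.5 kJ/min
Q = ΔH = -5171 kJ/min = -86.184 kW
Heat removed = 86.184 kW

Q_out = 86.2 kW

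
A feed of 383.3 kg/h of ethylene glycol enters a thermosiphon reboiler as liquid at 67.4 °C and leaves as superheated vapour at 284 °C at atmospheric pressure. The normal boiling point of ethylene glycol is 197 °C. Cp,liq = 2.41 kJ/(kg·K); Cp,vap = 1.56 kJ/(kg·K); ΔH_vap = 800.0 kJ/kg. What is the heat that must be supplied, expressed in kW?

liquid 67.4→197 °C: 312.34 kJ/kg
vaporisation at 197 °C: 800 kJ/kg
vapour 197→284 °C: 135.72 kJ/kg
Δh = 312.34 + 800 + 135.72 = 1248.1 kJ/kg
Q = ṁ·Δh = 383.3 kg/h × 1248.1 kJ/kg = 478380 kJ/h
|Q| = 132.88 kW

Q = 133 kW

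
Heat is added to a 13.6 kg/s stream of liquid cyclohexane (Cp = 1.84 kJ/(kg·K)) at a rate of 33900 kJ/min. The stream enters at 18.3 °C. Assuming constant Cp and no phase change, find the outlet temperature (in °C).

Q = 33900 kJ/min = 565 kJ/s
ΔT = Q/(ṁ·Cp) = 565/(13.6×1.84) = 22.578 K
T_out = 18.3 + 22.578 = 40.878 °C

T_out = 40.9 °C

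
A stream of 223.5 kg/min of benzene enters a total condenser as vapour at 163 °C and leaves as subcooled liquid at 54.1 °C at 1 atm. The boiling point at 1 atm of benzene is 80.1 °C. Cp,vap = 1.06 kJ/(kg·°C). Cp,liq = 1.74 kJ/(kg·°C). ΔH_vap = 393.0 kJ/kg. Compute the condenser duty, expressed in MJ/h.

vapour 163→80.1 °C: -87.874 kJ/kg
condensation at 80.1 °C: -393 kJ/kg
liquid 80.1→54.1 °C: -45.24 kJ/kg
Δh = -87.874 + -393 + -45.24 = -526.11 kJ/kg
Q = ṁ·Δh = 223.5 kg/min × -526.11 kJ/kg = -117590 kJ/min
|Q| = 1959.8 kW = 7055.2 MJ/h

Q_c = 7060 MJ/h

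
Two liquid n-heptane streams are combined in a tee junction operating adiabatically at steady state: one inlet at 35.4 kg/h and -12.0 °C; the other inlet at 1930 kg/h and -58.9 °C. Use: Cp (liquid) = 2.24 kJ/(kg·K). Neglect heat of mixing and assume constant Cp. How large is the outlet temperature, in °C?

Adiabatic, steady state ⇒ Σ ṁᵢCp,ᵢ(T_out − Tᵢ) = 0
T_out = Σ ṁᵢCp,ᵢTᵢ / Σ ṁᵢCp,ᵢ
      = -255590 / 4402.5 = -58.055 °C

T_out = -58.1 °C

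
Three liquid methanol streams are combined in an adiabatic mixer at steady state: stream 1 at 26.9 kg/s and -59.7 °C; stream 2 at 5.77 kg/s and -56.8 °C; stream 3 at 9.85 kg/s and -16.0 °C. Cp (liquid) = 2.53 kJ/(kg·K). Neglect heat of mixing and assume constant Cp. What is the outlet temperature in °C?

Adiabatic, steady state ⇒ Σ ṁᵢCp,ᵢ(T_out − Tᵢ) = 0
Σ ṁᵢCp,ᵢTᵢ = 26.9×2.53×-59.7 + 5.77×2.53×-56.8 + 9.85×2.53×-16.0 = -5290.9
Σ ṁᵢCp,ᵢ = 26.9×2.53 + 5.77×2.53 + 9.85×2.53 = 107.58
T_out = -5290.9 / 107.58 = -49.183 °C

T_out = -49.2 °C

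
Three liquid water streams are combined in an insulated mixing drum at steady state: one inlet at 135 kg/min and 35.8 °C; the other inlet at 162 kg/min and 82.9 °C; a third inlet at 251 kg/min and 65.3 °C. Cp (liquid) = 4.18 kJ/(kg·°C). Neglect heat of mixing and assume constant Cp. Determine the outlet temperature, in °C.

No heat crosses the boundary, so H_out = H_in.
T_out = Σ ṁᵢCp,ᵢTᵢ / Σ ṁᵢCp,ᵢ
      = 144850 / 2290.6 = 63.236 °C

T_out = 63.2 °C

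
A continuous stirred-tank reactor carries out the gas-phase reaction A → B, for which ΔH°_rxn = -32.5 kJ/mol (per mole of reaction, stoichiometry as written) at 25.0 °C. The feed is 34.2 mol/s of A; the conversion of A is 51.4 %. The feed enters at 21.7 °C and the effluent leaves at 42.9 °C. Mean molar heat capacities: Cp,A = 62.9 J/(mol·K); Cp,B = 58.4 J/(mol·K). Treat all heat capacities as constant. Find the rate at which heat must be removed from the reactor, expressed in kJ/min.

Q_out = 31600 kJ/min

Extent of reaction ξ = 0.514 × 34.2 = 17.579 mol/s
Reaction term: ξ·ΔH°_rxn = 17.579 × -32.5 = -571.31 kJ/s
Sensible, feed 21.7→25 °C: 7.0989 kJ/s
Outlet flows (mol/s): A 16.621, B 17.579
Sensible, products 25→42.9 °C: 37.09 kJ/s
Q = ΔH = -527.12 kJ/s = -527.12 kW
Heat removed = 31627 kJ/min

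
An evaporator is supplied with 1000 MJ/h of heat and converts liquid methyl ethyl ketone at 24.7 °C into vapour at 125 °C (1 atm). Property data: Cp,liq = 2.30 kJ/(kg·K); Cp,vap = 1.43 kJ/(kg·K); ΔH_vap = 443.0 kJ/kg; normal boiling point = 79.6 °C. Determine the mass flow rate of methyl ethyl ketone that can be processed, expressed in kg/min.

Δh = 2.30×(79.6−24.7) + 443.0 + 1.43×(125−79.6) = 634.19 kJ/kg
Q = 1000 MJ/h = 277.78 kJ/s = 16667 kJ/min
ṁ = Q/Δh = 16667 / 634.19 = 26.28 kg/min

ṁ = 26.3 kg/min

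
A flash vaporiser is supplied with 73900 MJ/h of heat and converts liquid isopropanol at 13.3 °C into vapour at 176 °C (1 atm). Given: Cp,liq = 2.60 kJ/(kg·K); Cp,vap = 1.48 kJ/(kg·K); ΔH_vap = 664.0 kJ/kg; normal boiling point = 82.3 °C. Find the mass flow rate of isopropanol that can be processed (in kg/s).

ṁ = 20.9 kg/s

Δh = 2.60×(82.3−13.3) + 664.0 + 1.48×(176−82.3) = 982.08 kJ/kg
Q = 73900 MJ/h = 20528 kJ/s = 20528 kJ/s
ṁ = Q/Δh = 20528 / 982.08 = 20.902 kg/s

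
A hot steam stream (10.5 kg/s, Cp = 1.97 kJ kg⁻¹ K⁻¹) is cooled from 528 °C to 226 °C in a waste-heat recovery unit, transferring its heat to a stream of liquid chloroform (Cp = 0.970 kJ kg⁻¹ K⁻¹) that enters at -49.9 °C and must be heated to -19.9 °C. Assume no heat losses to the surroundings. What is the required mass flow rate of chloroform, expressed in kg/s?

ṁ_c = 215 kg/s

Heat released by hot stream: Q = 10.5 × 1.97 × (528 − 226) = 6246.9 kJ/s
Energy balance on cold side (adiabatic exchanger): Q = ṁ_c·Cp_c·(T_c,out − T_c,in)
ṁ_c = 6246.9 / [0.970 × (-19.9 − -49.9)] = 214.67 kg/s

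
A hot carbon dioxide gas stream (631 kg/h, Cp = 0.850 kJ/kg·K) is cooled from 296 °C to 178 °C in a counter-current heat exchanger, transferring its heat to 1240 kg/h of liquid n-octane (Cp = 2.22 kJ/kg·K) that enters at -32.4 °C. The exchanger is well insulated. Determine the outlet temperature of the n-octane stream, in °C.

Heat released by hot stream: Q = 631 × 0.850 × (296 − 178) = 63289 kJ/h
Energy balance on cold side (adiabatic exchanger): Q = ṁ_c·Cp_c·(T_c,out − T_c,in)
T_c,out = -32.4 + 63289/(1240 × 2.22) = -9.4091 °C

T_c,out = -9.41 °C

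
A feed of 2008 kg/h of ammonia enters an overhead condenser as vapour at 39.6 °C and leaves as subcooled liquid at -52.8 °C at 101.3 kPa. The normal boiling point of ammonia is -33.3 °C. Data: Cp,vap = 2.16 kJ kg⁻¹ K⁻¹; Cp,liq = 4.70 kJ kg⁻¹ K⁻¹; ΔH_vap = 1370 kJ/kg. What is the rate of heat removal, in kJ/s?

Q_c = 903 kJ/s

vapour 39.6→-33.3 °C: -157.46 kJ/kg
condensation at -33.3 °C: -1370 kJ/kg
liquid -33.3→-52.8 °C: -91.65 kJ/kg
Δh = -157.46 + -1370 + -91.65 = -1619.1 kJ/kg
Q = ṁ·Δh = 2008 kg/h × -1619.1 kJ/kg = -3.2512e+06 kJ/h
|Q| = 903.11 kW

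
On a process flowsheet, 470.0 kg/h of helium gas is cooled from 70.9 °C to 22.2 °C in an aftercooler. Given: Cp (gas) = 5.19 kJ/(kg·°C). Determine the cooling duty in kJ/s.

Q_c = 33.0 kJ/s

Q = ṁ·Cp·ΔT = 470.0 × 5.19 × (22.2 − 70.9) = -118790 kJ/h
Converting: 118790 / 3600 s = 32.998 kW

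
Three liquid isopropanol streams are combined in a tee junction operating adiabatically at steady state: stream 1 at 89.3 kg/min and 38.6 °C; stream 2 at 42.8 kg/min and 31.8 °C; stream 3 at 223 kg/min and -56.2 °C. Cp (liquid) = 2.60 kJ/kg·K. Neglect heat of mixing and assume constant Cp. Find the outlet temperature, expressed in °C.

Adiabatic, steady state ⇒ Σ ṁᵢCp,ᵢ(T_out − Tᵢ) = 0
Σ ṁᵢCp,ᵢTᵢ = 89.3×2.60×38.6 + 42.8×2.60×31.8 + 223×2.60×-56.2 = -20084
Σ ṁᵢCp,ᵢ = 89.3×2.60 + 42.8×2.60 + 223×2.60 = 923.26
T_out = -20084 / 923.26 = -21.753 °C

T_out = -21.8 °C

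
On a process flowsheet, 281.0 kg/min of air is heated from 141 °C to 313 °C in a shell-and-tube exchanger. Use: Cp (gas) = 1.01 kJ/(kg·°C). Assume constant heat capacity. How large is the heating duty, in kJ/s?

Q = 814 kJ/s

Q = ṁ·Cp·ΔT = 281.0 × 1.01 × (313 − 141) = 48815 kJ/min
Converting: 48815 / 60 s = 813.59 kW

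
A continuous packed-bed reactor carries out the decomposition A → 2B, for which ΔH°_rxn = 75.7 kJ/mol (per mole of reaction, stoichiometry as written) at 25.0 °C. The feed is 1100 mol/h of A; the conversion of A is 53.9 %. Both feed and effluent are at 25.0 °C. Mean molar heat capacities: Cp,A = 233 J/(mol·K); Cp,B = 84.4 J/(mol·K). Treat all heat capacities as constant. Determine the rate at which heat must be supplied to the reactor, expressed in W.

Q_in = 12500 W

Extent of reaction ξ = 0.539 × 1100 = 592.9 mol/h
Reaction term: ξ·ΔH°_rxn = 592.9 × 75.7 = 44883 kJ/h
Q = ΔH = 44883 kJ/h = 12.467 kW
Heat supplied = 12467 W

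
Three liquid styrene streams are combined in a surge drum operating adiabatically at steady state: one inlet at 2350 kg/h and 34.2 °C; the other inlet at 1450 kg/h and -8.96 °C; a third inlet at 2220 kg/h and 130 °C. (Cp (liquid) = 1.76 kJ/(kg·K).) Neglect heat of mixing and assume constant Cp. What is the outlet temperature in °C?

No heat crosses the boundary, so H_out = H_in.
Σ ṁᵢCp,ᵢTᵢ = 2350×1.76×34.2 + 1450×1.76×-8.96 + 2220×1.76×130 = 626520
Σ ṁᵢCp,ᵢ = 2350×1.76 + 1450×1.76 + 2220×1.76 = 10595
T_out = 626520 / 10595 = 59.133 °C

T_out = 59.1 °C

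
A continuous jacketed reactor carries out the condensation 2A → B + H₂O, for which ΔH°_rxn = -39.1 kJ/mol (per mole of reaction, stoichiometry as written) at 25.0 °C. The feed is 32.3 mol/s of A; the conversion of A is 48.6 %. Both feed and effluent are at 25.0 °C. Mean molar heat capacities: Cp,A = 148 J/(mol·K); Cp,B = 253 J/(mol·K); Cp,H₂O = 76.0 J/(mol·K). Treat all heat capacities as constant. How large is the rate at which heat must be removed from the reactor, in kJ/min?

Extent of reaction ξ = 0.486 × 32.3 / 2 = 7.8489 mol/s
Reaction term: ξ·ΔH°_rxn = 7.8489 × -39.1 = -306.89 kJ/s
Q = ΔH = -306.89 kJ/s = -306.89 kW
Heat removed = 18414 kJ/min

Q_out = 18400 kJ/min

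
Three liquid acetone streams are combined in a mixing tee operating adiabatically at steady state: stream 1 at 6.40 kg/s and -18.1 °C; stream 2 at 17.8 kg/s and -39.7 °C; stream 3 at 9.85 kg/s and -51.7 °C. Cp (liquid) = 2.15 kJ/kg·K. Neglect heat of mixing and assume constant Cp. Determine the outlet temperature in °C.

No heat crosses the boundary, so H_out = H_in.
Σ ṁᵢCp,ᵢTᵢ = 6.40×2.15×-18.1 + 17.8×2.15×-39.7 + 9.85×2.15×-51.7 = -2863.3
Σ ṁᵢCp,ᵢ = 6.40×2.15 + 17.8×2.15 + 9.85×2.15 = 73.207
T_out = -2863.3 / 73.207 = -39.111 °C

T_out = -39.1 °C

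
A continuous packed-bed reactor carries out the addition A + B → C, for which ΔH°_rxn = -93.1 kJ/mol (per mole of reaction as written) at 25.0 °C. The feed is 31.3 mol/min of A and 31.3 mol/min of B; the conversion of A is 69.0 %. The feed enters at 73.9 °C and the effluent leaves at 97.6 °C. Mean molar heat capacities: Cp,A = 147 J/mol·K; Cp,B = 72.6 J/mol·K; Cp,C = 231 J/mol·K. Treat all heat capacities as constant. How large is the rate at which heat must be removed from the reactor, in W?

Q_out = 30500 W

Extent of reaction ξ = 0.690 × 31.3 = 21.597 mol/min
Reaction term: ξ·ΔH°_rxn = 21.597 × -93.1 = -2010.7 kJ/min
Sensible, feed 73.9→25 °C: -336.11 kJ/min
Outlet flows (mol/min): A 9.703, B 9.703, C 21.597
Sensible, products 25→97.6 °C: 516.89 kJ/min
Q = ΔH = -1829.9 kJ/min = -30.498 kW
Heat removed = 30498 W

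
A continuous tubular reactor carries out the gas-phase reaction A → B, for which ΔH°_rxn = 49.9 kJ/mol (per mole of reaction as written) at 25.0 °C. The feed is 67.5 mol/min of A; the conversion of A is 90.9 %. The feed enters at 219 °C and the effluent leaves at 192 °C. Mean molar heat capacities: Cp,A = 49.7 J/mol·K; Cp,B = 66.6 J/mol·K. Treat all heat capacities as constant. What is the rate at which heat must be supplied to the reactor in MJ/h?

Extent of reaction ξ = 0.909 × 67.5 = 61.358 mol/min
Reaction term: ξ·ΔH°_rxn = 61.358 × 49.9 = 3061.7 kJ/min
Sensible, feed 219→25 °C: -650.82 kJ/min
Outlet flows (mol/min): A 6.1425, B 61.358
Sensible, products 25→192 °C: 733.41 kJ/min
Q = ΔH = 3144.3 kJ/min = 52.406 kW
Heat supplied = 188.66 MJ/h

Q_in = 189 MJ/h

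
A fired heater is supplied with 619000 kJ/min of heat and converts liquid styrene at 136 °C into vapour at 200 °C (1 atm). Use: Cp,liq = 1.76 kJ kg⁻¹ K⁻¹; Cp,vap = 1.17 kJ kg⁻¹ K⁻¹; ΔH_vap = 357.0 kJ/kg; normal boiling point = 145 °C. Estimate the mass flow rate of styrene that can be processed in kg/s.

Δh = 1.76×(145−136) + 357.0 + 1.17×(200−145) = 437.19 kJ/kg
Q = 619000 kJ/min = 10317 kJ/s = 10317 kJ/s
ṁ = Q/Δh = 10317 / 437.19 = 23.598 kg/s

ṁ = 23.6 kg/s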